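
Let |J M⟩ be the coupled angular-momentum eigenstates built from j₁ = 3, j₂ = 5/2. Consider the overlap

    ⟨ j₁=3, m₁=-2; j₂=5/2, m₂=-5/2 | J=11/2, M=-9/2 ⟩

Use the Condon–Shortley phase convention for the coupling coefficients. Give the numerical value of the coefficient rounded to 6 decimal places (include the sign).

+√(6/11) = +0.738549

j₁+j₂−J=0  J+j₁−j₂=6  J−j₁+j₂=5  j₁+j₂+J+1=12
(j₁±m₁, j₂±m₂, J±M) = (1,5,0,5,1,10)
P² = 1244160000/11
sum k=0..0:
  [0] +1/14400 = 1/14400
S = 1/14400
C² = P²·S² = 6/11 ; C = +0.738549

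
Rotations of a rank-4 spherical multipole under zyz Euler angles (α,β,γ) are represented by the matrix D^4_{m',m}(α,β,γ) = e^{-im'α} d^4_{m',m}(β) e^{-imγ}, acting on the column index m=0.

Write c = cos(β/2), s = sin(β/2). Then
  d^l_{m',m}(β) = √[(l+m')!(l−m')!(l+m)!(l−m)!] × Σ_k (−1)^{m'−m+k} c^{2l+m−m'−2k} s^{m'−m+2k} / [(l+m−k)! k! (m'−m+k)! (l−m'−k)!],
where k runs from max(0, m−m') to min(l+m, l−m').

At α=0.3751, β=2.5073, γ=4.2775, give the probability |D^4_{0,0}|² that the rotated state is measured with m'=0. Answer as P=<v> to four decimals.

First d^4_{0,0}(β=2.5073), then the phase factors e^{-i(0)α} and e^{-i(0)γ}:
With c≡cos(β/2)=0.311856 and s≡sin(β/2)=0.950129, N=[24·24·24·24]^{1/2}=576.000000
k∈{0,1,2,3,4} keeps every argument non-negative
  k=0: (−1)^0·576.0000/(576)·0.3119^8·0.9501^0 = +0.000089
  k=1: (−1)^1·576.0000/(36)·0.3119^6·0.9501^2 = -0.013287
  k=2: (−1)^2·576.0000/(16)·0.3119^4·0.9501^4 = +0.277493
  k=3: (−1)^3·576.0000/(36)·0.3119^2·0.9501^6 = -1.144789
  k=4: (−1)^4·576.0000/(576)·0.3119^0·0.9501^8 = +0.664143
d^4_{0,0}(2.5073) = +0.000089 -0.013287 +0.277493 -1.144789 +0.664143 = -0.216351
|D^4_{0,0}|² = |d^4_{0,0}(β)|² = (-0.216351)² = 0.046808 (the z-rotation phases have unit modulus)

P=0.0468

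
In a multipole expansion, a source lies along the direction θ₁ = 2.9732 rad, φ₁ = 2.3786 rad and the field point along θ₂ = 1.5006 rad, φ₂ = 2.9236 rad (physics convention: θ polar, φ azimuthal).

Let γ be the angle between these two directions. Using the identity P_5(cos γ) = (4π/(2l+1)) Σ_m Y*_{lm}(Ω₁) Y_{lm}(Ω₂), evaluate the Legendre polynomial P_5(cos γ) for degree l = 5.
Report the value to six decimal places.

Expand P_5 via completeness: Σ_{m} conj(Y_{5,m}) at Ω₁ times Y_{5,m} at Ω₂ —
  [-5]  conj(Y_{5,-5})(Ω₁) = 0.00005 - 0.00004j ; Y_{5,-5}(Ω₂) = -0.21204 - 0.40646j ; Δ = -0.00003 - 0.00001j
  [-4]  conj(Y_{5,-4})(Ω₁) = 0.00114 + 0.00010j ; Y_{5,-4}(Ω₂) = 0.06558 + 0.07804j ; Δ = 0.00007 + 0.00010j
  [-3]  conj(Y_{5,-3})(Ω₁) = 0.00830 + 0.00950j ; Y_{5,-3}(Ω₂) = 0.26047 + 0.19965j ; Δ = 0.00027 + 0.00413j
  [-2]  conj(Y_{5,-2})(Ω₁) = -0.00403 + 0.08982j ; Y_{5,-2}(Ω₂) = -0.10564 - 0.04921j ; Δ = 0.00485 - 0.00929j
  [-1]  conj(Y_{5,-1})(Ω₁) = -0.28051 + 0.26821j ; Y_{5,-1}(Ω₂) = -0.29061 - 0.06437j ; Δ = 0.09878 - 0.05989j
  [+0]  conj(Y_{5,0})(Ω₁) = -0.74674 + 0.00000j ; Y_{5,0}(Ω₂) = 0.12023 + 0.00000j ; Δ = -0.08978 + 0.00000j
  [+1]  conj(Y_{5,1})(Ω₁) = 0.28051 + 0.26821j ; Y_{5,1}(Ω₂) = 0.29061 - 0.06437j ; Δ = 0.09878 + 0.05989j
  [+2]  conj(Y_{5,2})(Ω₁) = -0.00403 - 0.08982j ; Y_{5,2}(Ω₂) = -0.10564 + 0.04921j ; Δ = 0.00485 + 0.00929j
  [+3]  conj(Y_{5,3})(Ω₁) = -0.00830 + 0.00950j ; Y_{5,3}(Ω₂) = -0.26047 + 0.19965j ; Δ = 0.00027 - 0.00413j
  [+4]  conj(Y_{5,4})(Ω₁) = 0.00114 - 0.00010j ; Y_{5,4}(Ω₂) = 0.06558 - 0.07804j ; Δ = 0.00007 - 0.00010j
  [+5]  conj(Y_{5,5})(Ω₁) = -0.00005 - 0.00004j ; Y_{5,5}(Ω₂) = 0.21204 - 0.40646j ; Δ = -0.00003 + 0.00001j
Accumulated sum 0.11809 + 0.00000j; after 4π/(2l+1) scaling, 0.13491 + 0.00000j ⇒ P_5 = 0.134906

0.134906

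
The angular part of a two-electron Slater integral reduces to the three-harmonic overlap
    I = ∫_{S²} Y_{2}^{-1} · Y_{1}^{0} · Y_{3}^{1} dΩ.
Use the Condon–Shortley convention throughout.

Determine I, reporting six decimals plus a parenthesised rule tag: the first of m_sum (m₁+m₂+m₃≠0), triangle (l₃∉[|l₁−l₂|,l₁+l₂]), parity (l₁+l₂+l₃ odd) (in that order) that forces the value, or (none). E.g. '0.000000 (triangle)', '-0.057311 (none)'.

-0.233597 (none)

m-sum 0 ✓  L=6 even ✓  1≤3≤3 ✓
Π(2lᵢ+1) = 5×3×7 = 105
triangle coeff Δ(2,1,3) = 1/105
Σ_t [0,0]: t=0:+1/4 = 1/4
(3j)²=3/35 [(2 1 3; 0 0 0)], sign=-1
Σ_t [0,0]: t=0:+1/6 = 1/6
(3j)²=8/105 [(2 1 3; -1 0 1)], sign=+1
⇒ 4πI² = 24/35
I = (-1)√(24/35/(4π)) = -0.23359668
No selection rule forces the value: the integral is nonzero (none).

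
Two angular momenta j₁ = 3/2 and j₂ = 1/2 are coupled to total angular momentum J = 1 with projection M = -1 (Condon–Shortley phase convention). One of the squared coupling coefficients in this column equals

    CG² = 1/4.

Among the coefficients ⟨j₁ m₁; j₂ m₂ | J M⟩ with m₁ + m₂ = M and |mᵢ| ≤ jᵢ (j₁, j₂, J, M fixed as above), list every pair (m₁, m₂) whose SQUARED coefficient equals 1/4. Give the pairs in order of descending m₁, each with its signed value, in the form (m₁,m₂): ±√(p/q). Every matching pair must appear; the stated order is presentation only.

Admissible pairs with m₁+m₂ = M = -1: (-3/2,1/2), (-1/2,-1/2)
  (m₁,m₂)=(-1/2,-1/2): CG² = 1/4, CG = +√(1/4)   ← matches the target
  (m₁,m₂)=(-3/2,1/2): CG² = 3/4, CG = −√(3/4)
Pairs with CG² = 1/4: (-1/2,-1/2): +√(1/4)

(-1/2,-1/2): +√(1/4)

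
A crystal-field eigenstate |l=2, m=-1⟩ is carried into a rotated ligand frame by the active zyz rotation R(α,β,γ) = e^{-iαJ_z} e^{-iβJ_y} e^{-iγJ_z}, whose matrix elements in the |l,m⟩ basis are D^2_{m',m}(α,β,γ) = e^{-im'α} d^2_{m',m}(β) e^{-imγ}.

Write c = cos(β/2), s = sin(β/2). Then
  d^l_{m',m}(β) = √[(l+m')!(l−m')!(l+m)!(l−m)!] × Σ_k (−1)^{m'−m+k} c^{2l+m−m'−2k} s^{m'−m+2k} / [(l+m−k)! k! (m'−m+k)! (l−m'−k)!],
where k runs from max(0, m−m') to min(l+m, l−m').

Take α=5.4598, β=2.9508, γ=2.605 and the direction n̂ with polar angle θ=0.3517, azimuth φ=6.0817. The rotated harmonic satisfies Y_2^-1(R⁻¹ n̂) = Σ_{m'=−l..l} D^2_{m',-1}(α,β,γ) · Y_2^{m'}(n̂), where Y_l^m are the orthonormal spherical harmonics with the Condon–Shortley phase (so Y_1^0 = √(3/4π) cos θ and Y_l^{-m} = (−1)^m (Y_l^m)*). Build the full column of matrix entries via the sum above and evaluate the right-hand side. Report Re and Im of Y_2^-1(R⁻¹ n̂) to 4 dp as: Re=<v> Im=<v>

Need the full column D^2_{m',-1} for m'=−2..2 at α=5.4598, β=2.9508, γ=2.6050.
cos(β/2)=0.095252, sin(β/2)=0.995453
d^2_{-2,-1}: single k=1 term ⇒ +0.001721;  D = +0.000989+0.001408i
d^2_{-1,-1}: k∈[0..1] ⇒ +0.000082 -0.026972 = -0.026889;  D = +0.005627-0.026294i
d^2_{0,-1}: k∈[0..1] ⇒ -0.002107 +0.230150 = +0.228043;  D = -0.195993+0.116578i
d^2_{1,-1}: k∈[0..1] ⇒ +0.026972 -0.981937 = -0.954965;  D = +0.915960+0.270138i
d^2_{2,-1}: single k=0 term ⇒ -0.187917;  D = +0.083529+0.168332i
Y_2^{m'}(θ=0.3517,φ=6.0817) and Σ D·Y over m':
  (+0.0010+0.0014i)·(+0.0422+0.0180i)  (+0.0056-0.0263i)·(+0.2448+0.0500i)  (-0.1960+0.1166i)·(+0.5185+0.0000i)  (+0.9160+0.2701i)·(-0.2448+0.0500i)  (+0.0835+0.1683i)·(+0.0422-0.0180i)
Y_2^-1(R⁻¹ n̂) = -0.330092+0.039634i

Re=-0.3301 Im=0.0396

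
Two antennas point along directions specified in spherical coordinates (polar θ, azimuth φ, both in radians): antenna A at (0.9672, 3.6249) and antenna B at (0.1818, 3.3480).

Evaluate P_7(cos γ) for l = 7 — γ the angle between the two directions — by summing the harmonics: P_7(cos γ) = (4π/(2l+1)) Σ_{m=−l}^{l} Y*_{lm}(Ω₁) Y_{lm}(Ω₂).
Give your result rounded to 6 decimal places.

Expand P_7 via completeness: Σ_{m} conj(Y_{7,m}) at Ω₁ times Y_{7,m} at Ω₂ —
  m=-7: Y*=0.12448 + 0.03067j  Y=-0.00000 + 0.00000j  product -0.00000 + 0.00000j
  m=-6: Y*=-0.32111 + 0.07918j  Y=0.00002 - 0.00006j  product -0.00000 + 0.00002j
  m=-5: Y*=0.33121 - 0.29347j  Y=-0.00042 + 0.00070j  product 0.00007 + 0.00036j
  m=-4: Y*=-0.08063 + 0.21264j  Y=0.00501 - 0.00543j  product 0.00075 + 0.00150j
  m=-3: Y*=0.02546 + 0.20964j  Y=-0.03885 + 0.02769j  product -0.00679 - 0.00744j
  m=-2: Y*=-0.19138 - 0.27724j  Y=0.19536 - 0.08556j  product -0.06111 - 0.03779j
  m=-1: Y*=-0.06799 - 0.03568j  Y=-0.57319 + 0.12002j  product 0.04325 + 0.01229j
  m=+0: Y*=0.34495 + 0.00000j  Y=0.64197 + 0.00000j  product 0.22145 + 0.00000j
  m=+1: Y*=0.06799 - 0.03568j  Y=0.57319 + 0.12002j  product 0.04325 - 0.01229j
  m=+2: Y*=-0.19138 + 0.27724j  Y=0.19536 + 0.08556j  product -0.06111 + 0.03779j
  m=+3: Y*=-0.02546 + 0.20964j  Y=0.03885 + 0.02769j  product -0.00679 + 0.00744j
  m=+4: Y*=-0.08063 - 0.21264j  Y=0.00501 + 0.00543j  product 0.00075 - 0.00150j
  m=+5: Y*=-0.33121 - 0.29347j  Y=0.00042 + 0.00070j  product 0.00007 - 0.00036j
  m=+6: Y*=-0.32111 - 0.07918j  Y=0.00002 + 0.00006j  product -0.00000 - 0.00002j
  m=+7: Y*=-0.12448 + 0.03067j  Y=0.00000 + 0.00000j  product -0.00000 - 0.00000j
Σ over m = 0.17379 + 0.00000j; ×(4π/15) → 0.14559 + 0.00000j. Real part: 0.145591

0.145591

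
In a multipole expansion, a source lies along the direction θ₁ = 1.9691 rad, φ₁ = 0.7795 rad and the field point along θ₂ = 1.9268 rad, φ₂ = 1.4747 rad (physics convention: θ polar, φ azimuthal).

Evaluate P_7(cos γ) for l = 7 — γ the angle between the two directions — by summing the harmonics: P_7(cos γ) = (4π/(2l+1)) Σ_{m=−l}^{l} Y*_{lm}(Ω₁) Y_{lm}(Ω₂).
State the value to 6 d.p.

Summing Y*_{l m}(θ₁,φ₁)·Y_{l m}(θ₂,φ₂) over m ∈ [−7, 7]; prefactor 4π/(2·7+1) = 0.837758:
  [-7]  conj(Y_{7,-7})(Ω₁) = (0.191422, -0.207919) ; Y_{7,-7}(Ω₂) = (-0.198011, 0.248565) ; Δ = (0.013778, 0.088751)
  [-6]  conj(Y_{7,-6})(Ω₁) = (0.015744, 0.444694) ; Y_{7,-6}(Ω₂) = (0.370673, 0.241044) ; Δ = (-0.101355, 0.168631)
  [-5]  conj(Y_{7,-5})(Ω₁) = (-0.169739, -0.160012) ; Y_{7,-5}(Ω₂) = (0.071057, -0.136327) ; Δ = (-0.033875, 0.011770)
  [-4]  conj(Y_{7,-4})(Ω₁) = (-0.214496, 0.005061) ; Y_{7,-4}(Ω₂) = (0.260016, 0.105178) ; Δ = (-0.056305, -0.021244)
  [-3]  conj(Y_{7,-3})(Ω₁) = (0.222157, -0.230161) ; Y_{7,-3}(Ω₂) = (0.075298, -0.253914) ; Δ = (-0.041713, -0.073740)
  [-2]  conj(Y_{7,-2})(Ω₁) = (-0.001027, -0.087047) ; Y_{7,-2}(Ω₂) = (0.176246, 0.034297) ; Δ = (0.002804, -0.015377)
  [-1]  conj(Y_{7,-1})(Ω₁) = (0.233118, 0.230384) ; Y_{7,-1}(Ω₂) = (0.027939, -0.289846) ; Δ = (0.073289, -0.061132)
  [+0]  conj(Y_{7,0})(Ω₁) = (0.048625, -0.000000) ; Y_{7,0}(Ω₂) = (0.147378, 0.000000) ; Δ = (0.007166, 0.000000)
  [+1]  conj(Y_{7,1})(Ω₁) = (-0.233118, 0.230384) ; Y_{7,1}(Ω₂) = (-0.027939, -0.289846) ; Δ = (0.073289, 0.061132)
  [+2]  conj(Y_{7,2})(Ω₁) = (-0.001027, 0.087047) ; Y_{7,2}(Ω₂) = (0.176246, -0.034297) ; Δ = (0.002804, 0.015377)
  [+3]  conj(Y_{7,3})(Ω₁) = (-0.222157, -0.230161) ; Y_{7,3}(Ω₂) = (-0.075298, -0.253914) ; Δ = (-0.041713, 0.073740)
  [+4]  conj(Y_{7,4})(Ω₁) = (-0.214496, -0.005061) ; Y_{7,4}(Ω₂) = (0.260016, -0.105178) ; Δ = (-0.056305, 0.021244)
  [+5]  conj(Y_{7,5})(Ω₁) = (0.169739, -0.160012) ; Y_{7,5}(Ω₂) = (-0.071057, -0.136327) ; Δ = (-0.033875, -0.011770)
  [+6]  conj(Y_{7,6})(Ω₁) = (0.015744, -0.444694) ; Y_{7,6}(Ω₂) = (0.370673, -0.241044) ; Δ = (-0.101355, -0.168631)
  [+7]  conj(Y_{7,7})(Ω₁) = (-0.191422, -0.207919) ; Y_{7,7}(Ω₂) = (0.198011, 0.248565) ; Δ = (0.013778, -0.088751)
Total Σ_m = (-0.279587, 0.000000). Multiply by 0.837758: (-0.234226, 0.000000). P_7(cos γ) = -0.234226

-0.234226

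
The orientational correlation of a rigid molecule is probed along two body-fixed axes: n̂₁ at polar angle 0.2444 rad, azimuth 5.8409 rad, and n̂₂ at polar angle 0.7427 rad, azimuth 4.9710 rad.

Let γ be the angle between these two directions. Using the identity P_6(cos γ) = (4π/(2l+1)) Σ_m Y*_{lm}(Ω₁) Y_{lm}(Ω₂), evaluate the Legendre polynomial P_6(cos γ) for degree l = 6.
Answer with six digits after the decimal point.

Addition theorem: P_6(cos γ) = (4π/13) Σ_m Y*_{lm}(Ω₁) Y_{lm}(Ω₂), m = −6…6:
  term(m=-6) = +0.000002-0.000004i   from Y*(Ω₁)=-0.000086-0.000045i, Y(Ω₂)=-0.000884+0.046206i
  term(m=-5) = -0.000083-0.000220i   from Y*(Ω₁)=-0.000805-0.001080i, Y(Ω₂)=+0.167699+0.047813i
  term(m=-4) = -0.004004-0.001407i   from Y*(Ω₁)=-0.002255-0.011219i, Y(Ω₂)=+0.189500-0.318765i
  term(m=-3) = -0.025016+0.014721i   from Y*(Ω₁)=+0.015909-0.063919i, Y(Ω₂)=-0.308600-0.314560i
  term(m=-2) = -0.006036+0.035376i   from Y*(Ω₁)=+0.160738-0.196259i, Y(Ω₂)=-0.122963+0.069951i
  term(m=-1) = -0.120092-0.142320i   from Y*(Ω₁)=+0.524968-0.248612i, Y(Ω₂)=-0.081987-0.309929i
  term(m=+0) = -0.115840+0.000000i   from Y*(Ω₁)=+0.471230-0.000000i, Y(Ω₂)=-0.245825+0.000000i
  term(m=+1) = -0.120092+0.142320i   from Y*(Ω₁)=-0.524968-0.248612i, Y(Ω₂)=+0.081987-0.309929i
  term(m=+2) = -0.006036-0.035376i   from Y*(Ω₁)=+0.160738+0.196259i, Y(Ω₂)=-0.122963-0.069951i
  term(m=+3) = -0.025016-0.014721i   from Y*(Ω₁)=-0.015909-0.063919i, Y(Ω₂)=+0.308600-0.314560i
  term(m=+4) = -0.004004+0.001407i   from Y*(Ω₁)=-0.002255+0.011219i, Y(Ω₂)=+0.189500+0.318765i
  term(m=+5) = -0.000083+0.000220i   from Y*(Ω₁)=+0.000805-0.001080i, Y(Ω₂)=-0.167699+0.047813i
  term(m=+6) = +0.000002+0.000004i   from Y*(Ω₁)=-0.000086+0.000045i, Y(Ω₂)=-0.000884-0.046206i
Total Σ_m = -0.426299-0.000000i. Multiply by 0.966644: -0.412080-0.000000i. P_6(cos γ) = -0.412080

-0.412080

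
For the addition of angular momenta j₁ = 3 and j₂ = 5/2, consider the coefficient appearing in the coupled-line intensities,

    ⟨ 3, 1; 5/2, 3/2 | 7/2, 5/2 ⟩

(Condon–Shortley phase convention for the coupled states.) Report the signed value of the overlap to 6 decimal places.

j₁+j₂−J=2  J+j₁−j₂=4  J−j₁+j₂=3  j₁+j₂+J+1=10
(j₁±m₁, j₂±m₂, J±M) = (4,2,4,1,6,1)
P² = 18432/35
sum k=1..2:
  [1] −1/36 = -1/36
  [2] +1/96 = 1/96
S = -5/288
C² = P²·S² = 10/63 ; C = -0.398410

-0.398410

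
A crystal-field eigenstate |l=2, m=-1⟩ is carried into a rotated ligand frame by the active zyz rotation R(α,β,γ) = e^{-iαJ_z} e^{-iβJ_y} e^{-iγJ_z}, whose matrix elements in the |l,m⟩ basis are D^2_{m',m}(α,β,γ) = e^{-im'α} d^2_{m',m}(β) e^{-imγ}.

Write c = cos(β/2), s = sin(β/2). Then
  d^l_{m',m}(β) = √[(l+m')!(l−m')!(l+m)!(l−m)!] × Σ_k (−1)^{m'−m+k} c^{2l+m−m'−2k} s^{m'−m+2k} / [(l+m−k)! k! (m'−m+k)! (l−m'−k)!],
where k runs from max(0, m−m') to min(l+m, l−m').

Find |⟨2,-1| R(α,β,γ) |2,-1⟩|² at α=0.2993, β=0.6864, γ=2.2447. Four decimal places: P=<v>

D^2_{-1,-1}(0.2993,0.6864,2.2447) = e^{-i·-1·0.2993}·d^2_{-1,-1}(0.6864)·e^{-i·-1·2.2447}. Compute d first:
c=cos(0.686400/2)=0.941683, s=sin(0.686400/2)=0.336502; N=√[1·6·1·6]=6.000000
k∈{0,1} keeps every argument non-negative
  k=0: (−1)^0·6.0000/(6)·0.9417^4·0.3365^0 = +0.786354
  k=1: (−1)^1·6.0000/(2)·0.9417^2·0.3365^2 = -0.301236
d^2_{-1,-1}(0.6864) = +0.786354 -0.301236 = +0.485119
|D^2_{-1,-1}|² = |d^2_{-1,-1}(β)|² = (+0.485119)² = 0.235340 (the z-rotation phases have unit modulus)

P=0.2353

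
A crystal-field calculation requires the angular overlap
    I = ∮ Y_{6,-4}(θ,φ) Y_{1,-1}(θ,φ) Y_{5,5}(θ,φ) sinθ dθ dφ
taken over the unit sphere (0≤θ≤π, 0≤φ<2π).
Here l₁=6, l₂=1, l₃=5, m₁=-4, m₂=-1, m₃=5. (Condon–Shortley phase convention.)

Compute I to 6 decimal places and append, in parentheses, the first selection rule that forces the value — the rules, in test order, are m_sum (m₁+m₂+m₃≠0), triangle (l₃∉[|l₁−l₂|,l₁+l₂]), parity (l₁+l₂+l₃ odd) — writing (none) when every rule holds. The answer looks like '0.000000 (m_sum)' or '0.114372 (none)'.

0.040859 (none)

Rules hold: Σm=0, L=12 even, 5≤5≤7.
N = 13·3·11 = 429
Δ = 2!·10!·0!/13! = 1/858
Racah Σ t=1..1: t=1:−1/14400 = -1/14400
⇒ 3j(6 1 5; 0 0 0)² = 6/143, sgn +1
Racah Σ t=0..0: t=0:+1/7257600 = 1/7257600
⇒ 3j(6 1 5; -4 -1 5)² = 1/858, sgn +1
4πI² = N·(3j₀)²·(3jₘ)² = 3/143
I = +1·√(0.020979/4π) = 0.04085899
No selection rule forces the value: the integral is nonzero (none).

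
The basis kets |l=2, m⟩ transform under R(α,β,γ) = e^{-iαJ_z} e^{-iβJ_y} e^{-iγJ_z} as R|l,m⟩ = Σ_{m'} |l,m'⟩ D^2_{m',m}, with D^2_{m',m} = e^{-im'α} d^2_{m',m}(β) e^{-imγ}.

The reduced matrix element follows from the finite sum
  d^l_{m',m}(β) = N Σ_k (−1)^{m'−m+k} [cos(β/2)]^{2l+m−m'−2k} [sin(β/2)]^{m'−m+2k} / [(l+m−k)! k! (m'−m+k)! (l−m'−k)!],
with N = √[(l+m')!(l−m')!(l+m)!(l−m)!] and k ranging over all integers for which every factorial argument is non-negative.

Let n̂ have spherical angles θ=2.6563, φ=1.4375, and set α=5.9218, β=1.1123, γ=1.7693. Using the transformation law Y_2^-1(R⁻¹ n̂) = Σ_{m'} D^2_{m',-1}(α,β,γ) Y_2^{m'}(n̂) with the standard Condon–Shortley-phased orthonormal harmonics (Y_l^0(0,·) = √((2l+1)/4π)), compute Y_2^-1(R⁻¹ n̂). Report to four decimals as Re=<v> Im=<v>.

Need the full column D^2_{m',-1} for m'=−2..2 at α=5.9218, β=1.1123, γ=1.7693.
cos(β/2)=0.849294, sin(β/2)=0.527920
d^2_{-2,-1}: single k=1 term ⇒ +0.646804;  D = +0.323776+0.559932i
d^2_{-1,-1}: k∈[0..1] ⇒ +0.520274 -0.603079 = -0.082805;  D = -0.013428-0.081709i
d^2_{0,-1}: k∈[0..1] ⇒ -0.792169 +0.306083 = -0.486087;  D = +0.095858-0.476541i
d^2_{1,-1}: k∈[0..1] ⇒ +0.603079 -0.077674 = +0.525405;  D = -0.279039+0.445183i
d^2_{2,-1}: single k=0 term ⇒ -0.249915;  D = +0.199026-0.151150i
Y_2^{m'}(θ=2.6563,φ=1.4375) and Σ D·Y over m':
  (+0.3238+0.5599i)·(-0.0811-0.0221i)  (-0.0134-0.0817i)·(-0.0424+0.3159i)  (+0.0959-0.4765i)·(+0.4249+0.0000i)  (-0.2790+0.4452i)·(+0.0424+0.3159i)  (+0.1990-0.1512i)·(-0.0811+0.0221i)
Y_2^-1(R⁻¹ n̂) = -0.111999-0.308469i

Re=-0.1120 Im=-0.3085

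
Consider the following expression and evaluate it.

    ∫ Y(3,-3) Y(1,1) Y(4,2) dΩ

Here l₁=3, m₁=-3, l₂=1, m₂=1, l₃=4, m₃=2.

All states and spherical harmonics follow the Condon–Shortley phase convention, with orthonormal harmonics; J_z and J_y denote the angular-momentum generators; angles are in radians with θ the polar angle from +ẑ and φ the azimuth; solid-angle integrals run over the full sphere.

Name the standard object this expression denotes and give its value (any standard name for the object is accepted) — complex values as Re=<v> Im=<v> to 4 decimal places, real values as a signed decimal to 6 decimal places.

Gaunt coefficient, +0.061558

This is a Gaunt coefficient — the integral of a triple product of spherical harmonics over the sphere.
m-sum 0 ✓  L=8 even ✓  2≤4≤4 ✓
Π(2lᵢ+1) = 7×3×9 = 189
triangle coeff Δ(3,1,4) = 1/252
Σ_t [0,0]: t=0:+1/36 = 1/36
(3j)²=4/63 [(3 1 4; 0 0 0)], sign=+1
Σ_t [0,0]: t=0:+1/1440 = 1/1440
(3j)²=1/252 [(3 1 4; -3 1 2)], sign=+1
⇒ 4πI² = 1/21
I = (+1)√(1/21/(4π)) = 0.06155813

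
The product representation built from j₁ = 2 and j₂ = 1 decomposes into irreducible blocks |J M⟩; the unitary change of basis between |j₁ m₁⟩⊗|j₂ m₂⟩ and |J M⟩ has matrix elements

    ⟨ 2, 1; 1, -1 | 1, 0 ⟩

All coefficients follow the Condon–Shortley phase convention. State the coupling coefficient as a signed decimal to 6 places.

√[3·2!2!0!/5! · 3!1!0!2!1!1!] = √(6/5)
  +(−1)^0/∏(0,2,1,0,1,0)! = 1/2  (running 1/2)
⟨..|..⟩ = √(6/5)·(1/2) = +0.547723

+√(3/10) ≈ +0.547723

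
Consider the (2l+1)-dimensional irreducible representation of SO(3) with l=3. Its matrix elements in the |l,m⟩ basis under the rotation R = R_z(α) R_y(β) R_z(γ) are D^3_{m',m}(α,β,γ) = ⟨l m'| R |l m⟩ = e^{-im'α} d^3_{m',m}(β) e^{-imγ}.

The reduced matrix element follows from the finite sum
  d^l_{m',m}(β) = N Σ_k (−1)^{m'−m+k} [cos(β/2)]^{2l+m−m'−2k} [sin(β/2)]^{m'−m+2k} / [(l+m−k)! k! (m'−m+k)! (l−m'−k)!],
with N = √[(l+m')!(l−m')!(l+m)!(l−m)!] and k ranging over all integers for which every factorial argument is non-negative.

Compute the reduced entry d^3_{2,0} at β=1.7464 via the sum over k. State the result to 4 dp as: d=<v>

d=-0.2319

d^3_{2,0}(β=1.7464) via the finite sum:
With c≡cos(β/2)=0.642377 and s≡sin(β/2)=0.766388, N=[120·1·6·6]^{1/2}=65.726707
The bounds max(0,m−m')=0 and min(l+m,l−m')=1 give 2 terms
  k=0: (−1)^2·65.7267/(12)·0.6424^4·0.7664^2 = +0.547797
  k=1: (−1)^3·65.7267/(12)·0.6424^2·0.7664^4 = -0.779717
d^3_{2,0}(1.7464) = +0.547797 -0.779717 = -0.231920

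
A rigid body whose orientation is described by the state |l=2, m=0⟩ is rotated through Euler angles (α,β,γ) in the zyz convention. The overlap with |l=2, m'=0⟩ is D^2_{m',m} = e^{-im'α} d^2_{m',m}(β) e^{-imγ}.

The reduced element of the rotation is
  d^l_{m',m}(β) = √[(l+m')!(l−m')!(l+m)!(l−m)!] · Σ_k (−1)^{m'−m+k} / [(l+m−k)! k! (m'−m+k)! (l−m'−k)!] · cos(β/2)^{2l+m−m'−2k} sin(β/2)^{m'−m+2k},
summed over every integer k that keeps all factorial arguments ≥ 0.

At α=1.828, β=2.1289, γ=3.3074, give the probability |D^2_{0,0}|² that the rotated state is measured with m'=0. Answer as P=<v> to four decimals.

D^2_{0,0}(1.8280,2.1289,3.3074) = e^{-i·0·1.8280}·d^2_{0,0}(2.1289)·e^{-i·0·3.3074}. Compute d first:
Half-angle: c=0.484985, s=0.874522. N=√(2·2·2·2)=4.000000
k∈{0,1,2} keeps every argument non-negative
  k=0: (−1)^0·4.0000/(4)·0.4850^4·0.8745^0 = +0.055324
  k=1: (−1)^1·4.0000/(1)·0.4850^2·0.8745^2 = -0.719547
  k=2: (−1)^2·4.0000/(4)·0.4850^0·0.8745^4 = +0.584903
d^2_{0,0}(2.1289) = +0.055324 -0.719547 +0.584903 = -0.079320
|D^2_{0,0}|² = |d^2_{0,0}(β)|² = (-0.079320)² = 0.006292 (the z-rotation phases have unit modulus)

P=0.0063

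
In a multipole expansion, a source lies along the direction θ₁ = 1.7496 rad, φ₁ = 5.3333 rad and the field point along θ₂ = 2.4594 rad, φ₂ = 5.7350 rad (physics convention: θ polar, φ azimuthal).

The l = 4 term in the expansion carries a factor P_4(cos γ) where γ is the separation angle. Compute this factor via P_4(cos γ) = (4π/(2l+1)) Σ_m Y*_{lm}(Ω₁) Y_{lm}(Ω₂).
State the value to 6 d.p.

Expand P_4 via completeness: Σ_{m} conj(Y_{4,m}) at Ω₁ times Y_{4,m} at Ω₂ —
  m=-4: Y*=(-0.328352, 0.253758)  Y=(-0.040744, 0.056837)  product (-0.001045, -0.029002)
  m=-3: Y*=(0.203159, 0.061054)  Y=(0.017945, -0.242843)  product (0.018472, -0.048240)
  m=-2: Y*=(0.081484, 0.238689)  Y=(0.195451, 0.380591)  product (-0.074917, 0.077664)
  m=-1: Y*=(0.133844, -0.187120)  Y=(-0.240540, -0.146876)  product (-0.059678, 0.025351)
  m=+0: Y*=(0.220677, -0.000000)  Y=(-0.250722, 0.000000)  product (-0.055328, 0.000000)
  m=+1: Y*=(-0.133844, -0.187120)  Y=(0.240540, -0.146876)  product (-0.059678, -0.025351)
  m=+2: Y*=(0.081484, -0.238689)  Y=(0.195451, -0.380591)  product (-0.074917, -0.077664)
  m=+3: Y*=(-0.203159, 0.061054)  Y=(-0.017945, -0.242843)  product (0.018472, 0.048240)
  m=+4: Y*=(-0.328352, -0.253758)  Y=(-0.040744, -0.056837)  product (-0.001045, 0.029002)
Σ over m = (-0.289664, 0.000000); ×(4π/9) → (-0.404448, 0.000000). Real part: -0.404448

-0.404448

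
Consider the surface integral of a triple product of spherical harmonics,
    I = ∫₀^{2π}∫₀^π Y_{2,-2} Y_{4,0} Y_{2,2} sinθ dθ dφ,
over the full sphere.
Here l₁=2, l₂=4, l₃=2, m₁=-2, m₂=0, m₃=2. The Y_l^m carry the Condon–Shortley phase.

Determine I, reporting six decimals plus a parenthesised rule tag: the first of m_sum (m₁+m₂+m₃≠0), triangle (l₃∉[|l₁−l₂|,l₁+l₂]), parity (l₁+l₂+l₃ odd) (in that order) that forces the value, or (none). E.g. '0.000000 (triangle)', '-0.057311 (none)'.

m-sum 0 ✓  L=8 even ✓  2≤2≤6 ✓
Π(2lᵢ+1) = 5×9×5 = 225
triangle coeff Δ(2,4,2) = 1/630
Σ_t [2,2]: t=2:+1/16 = 1/16
(3j)²=2/35 [(2 4 2; 0 0 0)], sign=+1
Σ_t [4,4]: t=4:+1/576 = 1/576
(3j)²=1/630 [(2 4 2; -2 0 2)], sign=+1
⇒ 4πI² = 1/49
I = (+1)√(1/49/(4π)) = 0.04029926
No selection rule forces the value: the integral is nonzero (none).

0.040299 (none)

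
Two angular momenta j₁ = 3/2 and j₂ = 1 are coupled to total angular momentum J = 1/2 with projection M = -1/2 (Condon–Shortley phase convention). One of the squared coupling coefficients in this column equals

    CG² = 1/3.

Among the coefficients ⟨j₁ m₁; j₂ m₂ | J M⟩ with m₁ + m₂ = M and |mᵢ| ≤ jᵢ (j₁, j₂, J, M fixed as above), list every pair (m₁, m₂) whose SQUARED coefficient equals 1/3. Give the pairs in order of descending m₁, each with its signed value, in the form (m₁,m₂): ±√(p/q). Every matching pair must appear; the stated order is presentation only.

(-1/2,0): −√(1/3)

Admissible pairs with m₁+m₂ = M = -1/2: (-3/2,1), (-1/2,0), (1/2,-1)
  (m₁,m₂)=(1/2,-1): CG² = 1/6, CG = +√(1/6)
  (m₁,m₂)=(-1/2,0): CG² = 1/3, CG = −√(1/3)   ← matches the target
  (m₁,m₂)=(-3/2,1): CG² = 1/2, CG = +√(1/2)
Pairs with CG² = 1/3: (-1/2,0): −√(1/3)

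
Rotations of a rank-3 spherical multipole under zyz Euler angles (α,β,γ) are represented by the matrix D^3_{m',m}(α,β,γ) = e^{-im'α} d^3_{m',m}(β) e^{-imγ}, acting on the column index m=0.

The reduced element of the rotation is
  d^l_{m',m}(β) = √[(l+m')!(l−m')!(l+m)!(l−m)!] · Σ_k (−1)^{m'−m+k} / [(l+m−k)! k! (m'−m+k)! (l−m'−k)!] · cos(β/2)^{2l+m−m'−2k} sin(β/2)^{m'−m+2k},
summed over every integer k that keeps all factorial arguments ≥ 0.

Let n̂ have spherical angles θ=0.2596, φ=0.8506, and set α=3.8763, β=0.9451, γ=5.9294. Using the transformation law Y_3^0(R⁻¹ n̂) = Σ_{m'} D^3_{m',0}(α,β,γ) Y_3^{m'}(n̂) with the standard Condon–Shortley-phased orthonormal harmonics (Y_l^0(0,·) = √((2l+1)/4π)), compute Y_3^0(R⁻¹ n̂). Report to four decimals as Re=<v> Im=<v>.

Need the full column D^3_{m',0} for m'=−3..3 at α=3.8763, β=0.9451, γ=5.9294.
cos(β/2)=0.890411, sin(β/2)=0.455158
d^3_{-3,0}: single k=3 term ⇒ +0.297696;  D = +0.176185-0.239962i
d^3_{-2,0}: k∈[2..3] ⇒ +0.713258 -0.186376 = +0.526882;  D = +0.053325+0.524176i
d^3_{-1,0}: k∈[1..3] ⇒ +0.882479 -0.691783 +0.060255 = +0.250951;  D = -0.186212-0.168230i
d^3_{0,0}: k∈[0..3] ⇒ +0.498358 -1.172003 +0.306248 -0.008891 = -0.376288;  D = -0.376288+0.000000i
d^3_{1,0}: k∈[0..2] ⇒ -0.882479 +0.691783 -0.060255 = -0.250951;  D = +0.186212-0.168230i
d^3_{2,0}: k∈[0..1] ⇒ +0.713258 -0.186376 = +0.526882;  D = +0.053325-0.524176i
d^3_{3,0}: single k=0 term ⇒ -0.297696;  D = -0.176185-0.239962i
Y_3^{m'}(θ=0.2596,φ=0.8506) and Σ D·Y over m':
  (+0.1762-0.2400i)·(-0.0059-0.0039i)  (+0.0533+0.5242i)·(-0.0085-0.0645i)  (-0.1862-0.1682i)·(+0.2008-0.2289i)  (-0.3763+0.0000i)·(+0.6025+0.0000i)  (+0.1862-0.1682i)·(-0.2008-0.2289i)  (+0.0533-0.5242i)·(-0.0085+0.0645i)  (-0.1762-0.2400i)·(+0.0059-0.0039i)
Y_3^0(R⁻¹ n̂) = -0.315726+0.000000i

Re=-0.3157 Im=0.0000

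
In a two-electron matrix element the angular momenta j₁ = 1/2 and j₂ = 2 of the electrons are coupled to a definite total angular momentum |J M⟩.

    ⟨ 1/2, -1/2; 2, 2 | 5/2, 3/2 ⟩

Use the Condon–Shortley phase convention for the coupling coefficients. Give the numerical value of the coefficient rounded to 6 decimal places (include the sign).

j₁+j₂−J=0  J+j₁−j₂=1  J−j₁+j₂=4  j₁+j₂+J+1=6
(j₁±m₁, j₂±m₂, J±M) = (0,1,4,0,4,1)
P² = 576/5
sum k=0..0:
  [0] +1/24 = 1/24
S = 1/24
C² = P²·S² = 1/5 ; C = +0.447214

+0.447214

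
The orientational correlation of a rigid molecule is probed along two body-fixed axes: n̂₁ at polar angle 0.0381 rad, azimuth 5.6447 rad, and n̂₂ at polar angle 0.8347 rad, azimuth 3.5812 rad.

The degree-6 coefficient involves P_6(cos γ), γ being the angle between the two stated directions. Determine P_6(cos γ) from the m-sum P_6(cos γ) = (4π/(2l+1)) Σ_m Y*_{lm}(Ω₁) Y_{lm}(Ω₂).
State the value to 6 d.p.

0.011402

Addition theorem: P_6(cos γ) = (4π/13) Σ_m Y*_{lm}(Ω₁) Y_{lm}(Ω₂), m = −6…6:
  [-6]  conj(Y_{6,-6})(Ω₁) = (-0.000000, 0.000000) ; Y_{6,-6}(Ω₂) = (-0.070083, -0.038647) ; Δ = (0.000000, -0.000000)
  [-5]  conj(Y_{6,-5})(Ω₁) = (-0.000000, 0.000000) ; Y_{6,-5}(Ω₂) = (0.147414, 0.203358) ; Δ = (-0.000000, -0.000000)
  [-4]  conj(Y_{6,-4})(Ω₁) = (-0.000006, -0.000004) ; Y_{6,-4}(Ω₂) = (-0.079468, -0.418547) ; Δ = (-0.000001, 0.000003)
  [-3]  conj(Y_{6,-3})(Ω₁) = (-0.000097, -0.000270) ; Y_{6,-3}(Ω₂) = (-0.086922, 0.337634) ; Δ = (0.000100, -0.000009)
  [-2]  conj(Y_{6,-2})(Ω₁) = (0.002180, -0.007205) ; Y_{6,-2}(Ω₂) = (-0.046588, 0.056266) ; Δ = (0.000304, 0.000458)
  [-1]  conj(Y_{6,-1})(Ω₁) = (0.100078, -0.074277) ; Y_{6,-1}(Ω₂) = (0.337180, -0.158576) ; Δ = (0.021966, -0.040915)
  [+0]  conj(Y_{6,0})(Ω₁) = (1.001663, -0.000000) ; Y_{6,0}(Ω₂) = (-0.032886, 0.000000) ; Δ = (-0.032940, 0.000000)
  [+1]  conj(Y_{6,1})(Ω₁) = (-0.100078, -0.074277) ; Y_{6,1}(Ω₂) = (-0.337180, -0.158576) ; Δ = (0.021966, 0.040915)
  [+2]  conj(Y_{6,2})(Ω₁) = (0.002180, 0.007205) ; Y_{6,2}(Ω₂) = (-0.046588, -0.056266) ; Δ = (0.000304, -0.000458)
  [+3]  conj(Y_{6,3})(Ω₁) = (0.000097, -0.000270) ; Y_{6,3}(Ω₂) = (0.086922, 0.337634) ; Δ = (0.000100, 0.000009)
  [+4]  conj(Y_{6,4})(Ω₁) = (-0.000006, 0.000004) ; Y_{6,4}(Ω₂) = (-0.079468, 0.418547) ; Δ = (-0.000001, -0.000003)
  [+5]  conj(Y_{6,5})(Ω₁) = (0.000000, 0.000000) ; Y_{6,5}(Ω₂) = (-0.147414, 0.203358) ; Δ = (-0.000000, 0.000000)
  [+6]  conj(Y_{6,6})(Ω₁) = (-0.000000, -0.000000) ; Y_{6,6}(Ω₂) = (-0.070083, 0.038647) ; Δ = (0.000000, 0.000000)
Total Σ_m = (0.011796, 0.000000). Multiply by 0.966644: (0.011402, 0.000000). P_6(cos γ) = 0.011402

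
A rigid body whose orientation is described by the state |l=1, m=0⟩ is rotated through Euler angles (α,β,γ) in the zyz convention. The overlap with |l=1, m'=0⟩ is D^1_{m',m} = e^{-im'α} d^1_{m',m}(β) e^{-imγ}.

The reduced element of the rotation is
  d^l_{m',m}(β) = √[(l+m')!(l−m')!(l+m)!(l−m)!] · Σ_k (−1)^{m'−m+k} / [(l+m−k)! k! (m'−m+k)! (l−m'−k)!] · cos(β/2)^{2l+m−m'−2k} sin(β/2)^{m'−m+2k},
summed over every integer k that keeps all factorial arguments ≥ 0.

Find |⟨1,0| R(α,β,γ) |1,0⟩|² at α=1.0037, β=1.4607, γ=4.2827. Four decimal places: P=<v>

P=0.0121

Split into d^1_{0,0}(β=1.4607) × two z-phases.
With c≡cos(β/2)=0.744941 and s≡sin(β/2)=0.667130, N=[1·1·1·1]^{1/2}=1.000000
Admissible k: 0..1 (factorial args all ≥0)
  k=0: (−1)^0·1.0000/(1)·0.7449^2·0.6671^0 = +0.554937
  k=1: (−1)^1·1.0000/(1)·0.7449^0·0.6671^2 = -0.445063
d^1_{0,0}(1.4607) = +0.554937 -0.445063 = +0.109874
|D^1_{0,0}|² = |d^1_{0,0}(β)|² = (+0.109874)² = 0.012072 (the z-rotation phases have unit modulus)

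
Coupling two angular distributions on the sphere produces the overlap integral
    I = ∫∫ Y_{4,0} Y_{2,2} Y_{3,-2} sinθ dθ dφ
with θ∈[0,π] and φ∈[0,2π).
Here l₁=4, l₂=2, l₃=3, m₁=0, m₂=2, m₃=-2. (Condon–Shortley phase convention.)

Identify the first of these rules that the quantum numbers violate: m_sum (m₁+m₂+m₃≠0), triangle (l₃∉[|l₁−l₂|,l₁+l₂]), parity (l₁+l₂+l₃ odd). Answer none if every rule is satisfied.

azimuthal sum: 0 + 2 − 2 = 0  ✓
2 ≤ 3 ≤ 6 (triangle on l)  ✓
L = 4 + 2 + 3 = 9 (odd)  ✗

parity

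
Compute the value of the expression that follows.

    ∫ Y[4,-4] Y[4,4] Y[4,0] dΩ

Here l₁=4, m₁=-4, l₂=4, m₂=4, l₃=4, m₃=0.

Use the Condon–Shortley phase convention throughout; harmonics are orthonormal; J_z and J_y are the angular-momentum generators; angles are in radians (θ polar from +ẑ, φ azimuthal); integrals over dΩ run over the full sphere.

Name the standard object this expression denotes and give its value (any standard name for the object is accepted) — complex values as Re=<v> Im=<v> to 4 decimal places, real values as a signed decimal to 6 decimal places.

Gaunt coefficient, +0.106525

This is a Gaunt coefficient — the integral of a triple product of spherical harmonics over the sphere.
Rules hold: Σm=0, L=12 even, 0≤4≤8.
N = 9·9·9 = 729
Δ = 4!·4!·4!/13! = 1/450450
Racah Σ t=0..4: t=0:+1/13824 t=1:−1/216 t=2:+1/64 t=3:−1/216 t=4:+1/13824 = 5/768
⇒ 3j(4 4 4; 0 0 0)² = 18/1001, sgn +1
Racah Σ t=4..4: t=4:+1/13824 = 1/13824
⇒ 3j(4 4 4; -4 4 0)² = 14/1287, sgn +1
4πI² = N·(3j₀)²·(3jₘ)² = 2916/20449
I = +1·√(0.142599/4π) = 0.10652531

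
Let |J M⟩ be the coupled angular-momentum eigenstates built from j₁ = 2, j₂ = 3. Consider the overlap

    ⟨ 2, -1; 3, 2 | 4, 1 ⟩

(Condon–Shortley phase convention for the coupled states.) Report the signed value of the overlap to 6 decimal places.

-0.591608

triangle: 1!×3!×5!/10! = 720/3628800
(j±m)!: 1!×3!×5!×1!×5!×3! = 518400
prefactor² = (2J+1)×Δ×N² = 6480/7
  k=0: +1/(0!×1!×3!×5!×0!×0!) = 1/720
  k=1: −1/(1!×0!×2!×4!×1!×1!) = -1/48
Σ = -7/360  ⇒  CG² = 6480/7×(-7/360)² = 7/20
CG = −√(7/20) = -0.591608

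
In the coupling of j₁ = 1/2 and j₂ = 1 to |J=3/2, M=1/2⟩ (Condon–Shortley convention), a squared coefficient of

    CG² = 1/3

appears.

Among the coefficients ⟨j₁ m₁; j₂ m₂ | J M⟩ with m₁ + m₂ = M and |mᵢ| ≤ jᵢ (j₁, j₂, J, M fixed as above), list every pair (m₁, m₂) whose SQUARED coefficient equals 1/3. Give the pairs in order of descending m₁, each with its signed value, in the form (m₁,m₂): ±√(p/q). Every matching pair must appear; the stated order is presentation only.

(-1/2,1): +√(1/3)

Admissible pairs with m₁+m₂ = M = 1/2: (-1/2,1), (1/2,0)
  (m₁,m₂)=(1/2,0): CG² = 2/3, CG = +√(2/3)
  (m₁,m₂)=(-1/2,1): CG² = 1/3, CG = +√(1/3)   ← matches the target
Pairs with CG² = 1/3: (-1/2,1): +√(1/3)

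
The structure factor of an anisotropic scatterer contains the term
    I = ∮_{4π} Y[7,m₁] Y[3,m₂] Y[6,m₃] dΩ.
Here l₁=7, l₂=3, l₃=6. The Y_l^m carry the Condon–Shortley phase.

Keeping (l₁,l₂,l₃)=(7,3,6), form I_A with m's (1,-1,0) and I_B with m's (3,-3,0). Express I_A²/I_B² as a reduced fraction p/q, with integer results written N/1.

169/1125

Shared (l₁,l₂,l₃)=(7,3,6): N and (l;000)² cancel in I_A²/I_B².
A: Δ = 4!·10!·2!/17! = 1/2042040; Racah Σ t=0..2: t=0:+1/829440 t=1:−1/86400 t=2:+1/138240 = -13/4147200; ⇒ 3j(7 3 6; 1 -1 0)² = 13/3740, sgn -1
B: Δ = 4!·10!·2!/17! = 1/2042040; Racah Σ t=0..0: t=0:+1/829440 = 1/829440; ⇒ 3j(7 3 6; 3 -3 0)² = 225/9724, sgn +1
I_A²/I_B² = (13/3740)/(225/9724) = 169/1125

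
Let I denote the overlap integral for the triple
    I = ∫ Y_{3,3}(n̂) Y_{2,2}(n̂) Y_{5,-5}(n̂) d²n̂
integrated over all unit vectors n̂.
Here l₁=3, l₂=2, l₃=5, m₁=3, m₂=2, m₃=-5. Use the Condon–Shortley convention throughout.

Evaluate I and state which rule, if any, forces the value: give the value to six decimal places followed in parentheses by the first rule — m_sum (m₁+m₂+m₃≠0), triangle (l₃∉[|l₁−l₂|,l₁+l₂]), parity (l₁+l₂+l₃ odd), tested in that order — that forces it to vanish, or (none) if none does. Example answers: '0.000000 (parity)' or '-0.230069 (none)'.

-0.347235 (none)

Rules hold: Σm=0, L=10 even, 1≤5≤5.
N = 7·5·11 = 385
Δ = 0!·6!·4!/11! = 1/2310
Racah Σ t=0..0: t=0:+1/144 = 1/144
⇒ 3j(3 2 5; 0 0 0)² = 10/231, sgn -1
Racah Σ t=0..0: t=0:+1/17280 = 1/17280
⇒ 3j(3 2 5; 3 2 -5)² = 1/11, sgn +1
4πI² = N·(3j₀)²·(3jₘ)² = 50/33
I = -1·√(1.51515/4π) = -0.34723469
No selection rule forces the value: the integral is nonzero (none).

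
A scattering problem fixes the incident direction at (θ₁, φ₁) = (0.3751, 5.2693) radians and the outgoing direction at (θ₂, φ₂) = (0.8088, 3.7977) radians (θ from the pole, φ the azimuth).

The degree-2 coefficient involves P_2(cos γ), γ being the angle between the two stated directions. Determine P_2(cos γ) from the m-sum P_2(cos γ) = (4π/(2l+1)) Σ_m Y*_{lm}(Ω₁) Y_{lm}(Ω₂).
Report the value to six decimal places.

0.170570

Term-by-term m-sum for l=2 (normalisation 4π/5 = 2.513274):
  m=-2: Y*=(-0.022877, -0.046527)  Y=(0.051698, -0.195452)  product (-0.010277, 0.002066)
  m=-1: Y*=(0.139201, -0.223561)  Y=(-0.305738, 0.235384)  product (0.010063, 0.101117)
  m=+0: Y*=(0.503784, -0.000000)  Y=(0.135562, 0.000000)  product (0.068294, 0.000000)
  m=+1: Y*=(-0.139201, -0.223561)  Y=(0.305738, 0.235384)  product (0.010063, -0.101117)
  m=+2: Y*=(-0.022877, 0.046527)  Y=(0.051698, 0.195452)  product (-0.010277, -0.002066)
Total Σ_m = (0.067868, -0.000000). Multiply by 2.513274: (0.170570, -0.000000). P_2(cos γ) = 0.170570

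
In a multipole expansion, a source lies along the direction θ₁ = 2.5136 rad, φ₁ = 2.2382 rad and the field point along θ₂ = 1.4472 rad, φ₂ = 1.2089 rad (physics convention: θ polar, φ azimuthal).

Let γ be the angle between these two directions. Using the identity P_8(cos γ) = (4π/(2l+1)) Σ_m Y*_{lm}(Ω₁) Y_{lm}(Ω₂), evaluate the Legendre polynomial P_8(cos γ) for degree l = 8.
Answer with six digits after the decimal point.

Addition theorem: P_8(cos γ) = (4π/17) Σ_m Y*_{lm}(Ω₁) Y_{lm}(Ω₂), m = −8…8:
  term(m=-8) = -0.001317+0.003294i   from Y*(Ω₁)=+0.004292-0.005926i, Y(Ω₂)=-0.470156+0.118260i
  term(m=-7) = -0.005869-0.007738i   from Y*(Ω₁)=+0.040281-0.001635i, Y(Ω₂)=-0.137675-0.197690i
  term(m=-6) = -0.037690+0.004063i   from Y*(Ω₁)=+0.088818+0.103759i, Y(Ω₂)=-0.156851+0.228983i
  term(m=-5) = +0.035350-0.076251i   from Y*(Ω₁)=-0.061023+0.308272i, Y(Ω₂)=-0.259866-0.063232i
  term(m=-4) = -0.054442-0.080405i   from Y*(Ω₁)=-0.425276+0.217085i, Y(Ω₂)=+0.024994+0.201825i
  term(m=-3) = +0.106206-0.005708i   from Y*(Ω₁)=-0.351230-0.161683i, Y(Ω₂)=-0.243337+0.128268i
  term(m=-2) = -0.004897+0.009229i   from Y*(Ω₁)=+0.014482+0.060225i, Y(Ω₂)=+0.126380+0.111695i
  term(m=-1) = -0.059451-0.098844i   from Y*(Ω₁)=-0.257628+0.326924i, Y(Ω₂)=-0.098112+0.259166i
  term(m=+0) = -0.011714-0.000000i   from Y*(Ω₁)=-0.074051-0.000000i, Y(Ω₂)=+0.158191+0.000000i
  term(m=+1) = -0.059451+0.098844i   from Y*(Ω₁)=+0.257628+0.326924i, Y(Ω₂)=+0.098112+0.259166i
  term(m=+2) = -0.004897-0.009229i   from Y*(Ω₁)=+0.014482-0.060225i, Y(Ω₂)=+0.126380-0.111695i
  term(m=+3) = +0.106206+0.005708i   from Y*(Ω₁)=+0.351230-0.161683i, Y(Ω₂)=+0.243337+0.128268i
  term(m=+4) = -0.054442+0.080405i   from Y*(Ω₁)=-0.425276-0.217085i, Y(Ω₂)=+0.024994-0.201825i
  term(m=+5) = +0.035350+0.076251i   from Y*(Ω₁)=+0.061023+0.308272i, Y(Ω₂)=+0.259866-0.063232i
  term(m=+6) = -0.037690-0.004063i   from Y*(Ω₁)=+0.088818-0.103759i, Y(Ω₂)=-0.156851-0.228983i
  term(m=+7) = -0.005869+0.007738i   from Y*(Ω₁)=-0.040281-0.001635i, Y(Ω₂)=+0.137675-0.197690i
  term(m=+8) = -0.001317-0.003294i   from Y*(Ω₁)=+0.004292+0.005926i, Y(Ω₂)=-0.470156-0.118260i
Accumulated sum -0.055935+0.000000i; after 4π/(2l+1) scaling, -0.041347+0.000000i ⇒ P_8 = -0.041347

-0.041347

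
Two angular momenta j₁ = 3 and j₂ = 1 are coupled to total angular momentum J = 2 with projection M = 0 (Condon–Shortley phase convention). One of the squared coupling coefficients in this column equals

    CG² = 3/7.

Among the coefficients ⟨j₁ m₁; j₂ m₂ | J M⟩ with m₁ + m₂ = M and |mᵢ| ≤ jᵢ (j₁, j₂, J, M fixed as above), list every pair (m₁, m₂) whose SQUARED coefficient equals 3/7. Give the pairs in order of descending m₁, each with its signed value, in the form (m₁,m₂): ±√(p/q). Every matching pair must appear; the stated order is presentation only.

(0,0): −√(3/7)

Admissible pairs with m₁+m₂ = M = 0: (-1,1), (0,0), (1,-1)
  (m₁,m₂)=(1,-1): CG² = 2/7, CG = +√(2/7)
  (m₁,m₂)=(0,0): CG² = 3/7, CG = −√(3/7)   ← matches the target
  (m₁,m₂)=(-1,1): CG² = 2/7, CG = +√(2/7)
Pairs with CG² = 3/7: (0,0): −√(3/7)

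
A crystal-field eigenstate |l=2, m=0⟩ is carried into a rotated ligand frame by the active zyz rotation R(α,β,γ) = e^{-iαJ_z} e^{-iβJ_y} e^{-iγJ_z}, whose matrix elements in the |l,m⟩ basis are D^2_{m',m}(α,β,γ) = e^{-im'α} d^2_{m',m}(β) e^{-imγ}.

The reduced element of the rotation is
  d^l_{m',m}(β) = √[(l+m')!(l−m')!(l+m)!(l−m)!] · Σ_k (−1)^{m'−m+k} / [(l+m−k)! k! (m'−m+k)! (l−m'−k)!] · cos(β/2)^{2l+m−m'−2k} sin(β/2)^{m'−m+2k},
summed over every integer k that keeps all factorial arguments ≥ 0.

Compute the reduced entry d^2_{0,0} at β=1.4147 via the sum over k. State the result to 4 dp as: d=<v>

d^2_{0,0}(β=1.4147) via the finite sum:
Half-angle: c=0.760087, s=0.649822. N=√(2·2·2·2)=4.000000
k∈{0,1,2} keeps every argument non-negative
  k=0: (−1)^0·4.0000/(4)·0.7601^4·0.6498^0 = +0.333774
  k=1: (−1)^1·4.0000/(1)·0.7601^2·0.6498^2 = -0.975831
  k=2: (−1)^2·4.0000/(4)·0.7601^0·0.6498^4 = +0.178311
d^2_{0,0}(1.4147) = +0.333774 -0.975831 +0.178311 = -0.463747

d=-0.4637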